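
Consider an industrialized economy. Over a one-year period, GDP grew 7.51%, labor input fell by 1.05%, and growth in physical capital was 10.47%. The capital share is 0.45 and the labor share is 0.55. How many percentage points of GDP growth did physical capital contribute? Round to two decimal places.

Contribution = share × growth = 0.45 × 10.47 = 4.7115 pp.

4.71 percentage points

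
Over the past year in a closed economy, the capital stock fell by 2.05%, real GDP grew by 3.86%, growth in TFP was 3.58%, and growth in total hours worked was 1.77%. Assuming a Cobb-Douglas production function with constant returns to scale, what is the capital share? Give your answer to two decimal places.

α = 0.39

gY = gA + α·gK + (1−α)·gL, so gY − gA − gL = α(gK − gL).
3.86 − 3.58 − 1.77 = α × (-2.05 − 1.77).
-1.49 = -3.82 α, so α = 0.3901.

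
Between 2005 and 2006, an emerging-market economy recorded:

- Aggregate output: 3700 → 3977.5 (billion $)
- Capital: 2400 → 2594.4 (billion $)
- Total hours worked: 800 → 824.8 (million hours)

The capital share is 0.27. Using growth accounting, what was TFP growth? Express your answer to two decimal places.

Aggregate output growth = (3977.5 − 3700) / 3700 = 7.5%.
Capital growth = (2594.4 − 2400) / 2400 = 8.1%.
Total hours worked growth = (824.8 − 800) / 800 = 3.1%.
Labor's share = 1 − 0.27 = 0.73.
Capital: 0.27 × 8.1 = 2.187 pp.
Total hours worked: 0.73 × 3.1 = 2.263 pp.
TFP growth = 7.5 − 4.45 = 3.05%.

3.05%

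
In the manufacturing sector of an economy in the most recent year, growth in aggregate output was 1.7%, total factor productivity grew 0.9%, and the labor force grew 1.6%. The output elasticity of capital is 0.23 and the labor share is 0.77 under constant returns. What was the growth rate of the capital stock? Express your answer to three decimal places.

-1.878%

Labor's share = 1 − 0.23 = 0.77.
gY = gA + 0.77×1.6 + 0.23×g.
0.23×g = 1.7 − 0.9 − 1.232 = -0.432.
g = -0.432 / 0.23 = -1.87826%.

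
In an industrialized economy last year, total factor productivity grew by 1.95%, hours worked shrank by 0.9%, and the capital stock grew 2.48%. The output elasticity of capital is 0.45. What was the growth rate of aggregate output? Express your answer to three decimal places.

Aggregate output growth was 2.571%.

Labor's share = 1 − 0.45 = 0.55.
The capital stock: 0.45 × 2.48 = 1.116 pp.
Hours worked: 0.55 × (-0.9) = -0.495 pp.
Output growth = 1.95 + 0.621 = 2.571%.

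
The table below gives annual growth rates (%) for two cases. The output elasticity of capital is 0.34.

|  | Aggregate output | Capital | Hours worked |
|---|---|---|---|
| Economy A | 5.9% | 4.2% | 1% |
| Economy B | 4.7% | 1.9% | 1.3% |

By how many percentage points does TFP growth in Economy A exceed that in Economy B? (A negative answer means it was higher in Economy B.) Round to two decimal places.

Labor's share = 1 − 0.34 = 0.66.
Economy A: TFP = 5.9 − 1.428 − 0.66 = 3.812%.
Economy B: TFP = 4.7 − 0.646 − 0.858 = 3.196%.
Difference = 3.812 − (3.196) = 0.616 pp.

0.62 percentage points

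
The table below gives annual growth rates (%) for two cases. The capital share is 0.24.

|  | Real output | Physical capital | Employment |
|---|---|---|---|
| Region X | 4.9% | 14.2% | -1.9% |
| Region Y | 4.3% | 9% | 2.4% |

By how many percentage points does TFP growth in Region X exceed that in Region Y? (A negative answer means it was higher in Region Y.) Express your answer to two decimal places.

Labor's share = 1 − 0.24 = 0.76.
Region X: TFP = 4.9 − 3.408 + 1.444 = 2.936%.
Region Y: TFP = 4.3 − 2.16 − 1.824 = 0.316%.
Difference = 2.936 − (0.316) = 2.62 pp.

2.62 percentage points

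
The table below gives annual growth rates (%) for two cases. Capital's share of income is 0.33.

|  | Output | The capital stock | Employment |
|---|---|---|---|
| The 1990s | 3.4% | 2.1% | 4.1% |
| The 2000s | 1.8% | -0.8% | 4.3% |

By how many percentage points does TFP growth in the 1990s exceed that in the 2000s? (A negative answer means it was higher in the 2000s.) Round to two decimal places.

Labor's share = 1 − 0.33 = 0.67.
The 1990s: TFP = 3.4 − 0.693 − 2.747 = -0.04%.
The 2000s: TFP = 1.8 + 0.264 − 2.881 = -0.817%.
Difference = -0.04 − (-0.817) = 0.777 pp.

0.78 percentage points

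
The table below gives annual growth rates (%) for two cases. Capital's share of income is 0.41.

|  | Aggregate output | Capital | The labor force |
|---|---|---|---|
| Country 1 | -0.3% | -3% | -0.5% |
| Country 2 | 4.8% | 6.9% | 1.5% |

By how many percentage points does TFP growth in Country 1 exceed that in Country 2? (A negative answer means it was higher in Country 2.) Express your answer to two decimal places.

Labor's share = 1 − 0.41 = 0.59.
Country 1: TFP = -0.3 + 1.23 + 0.295 = 1.225%.
Country 2: TFP = 4.8 − 2.829 − 0.885 = 1.086%.
Difference = 1.225 − (1.086) = 0.139 pp.

0.14 percentage points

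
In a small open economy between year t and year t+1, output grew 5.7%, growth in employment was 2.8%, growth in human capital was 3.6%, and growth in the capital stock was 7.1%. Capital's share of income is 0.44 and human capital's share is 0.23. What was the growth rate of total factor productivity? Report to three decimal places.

Labor's share = 1 − 0.44 − 0.23 = 0.33.
The capital stock: 0.44 × 7.1 = 3.124 pp.
Human capital: 0.23 × 3.6 = 0.828 pp.
Employment: 0.33 × 2.8 = 0.924 pp.
TFP growth = 5.7 − 4.876 = 0.824%.

0.824%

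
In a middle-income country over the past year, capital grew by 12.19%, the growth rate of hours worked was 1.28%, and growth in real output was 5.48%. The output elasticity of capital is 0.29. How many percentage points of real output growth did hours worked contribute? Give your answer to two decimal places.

0.91 pp

Labor's share = 1 − 0.29 = 0.71.
Contribution = share × growth = 0.71 × 1.28 = 0.9088 pp.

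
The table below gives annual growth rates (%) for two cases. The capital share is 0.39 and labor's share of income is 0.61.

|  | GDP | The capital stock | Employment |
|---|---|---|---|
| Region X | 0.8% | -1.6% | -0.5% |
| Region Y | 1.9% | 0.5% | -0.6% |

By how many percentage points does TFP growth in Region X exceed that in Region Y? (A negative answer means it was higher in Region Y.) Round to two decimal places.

Labor's share = 1 − 0.39 = 0.61.
Region X: TFP = 0.8 + 0.624 + 0.305 = 1.729%.
Region Y: TFP = 1.9 − 0.195 + 0.366 = 2.071%.
Difference = 1.729 − (2.071) = -0.342 pp.

-0.34 percentage points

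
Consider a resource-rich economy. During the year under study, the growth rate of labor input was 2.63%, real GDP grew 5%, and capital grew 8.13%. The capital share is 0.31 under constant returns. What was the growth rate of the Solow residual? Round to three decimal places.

Labor's share = 1 − 0.31 = 0.69.
Capital: 0.31 × 8.13 = 2.5203 pp.
Labor input: 0.69 × 2.63 = 1.8147 pp.
TFP growth = 5 − 4.335 = 0.665%.

0.665%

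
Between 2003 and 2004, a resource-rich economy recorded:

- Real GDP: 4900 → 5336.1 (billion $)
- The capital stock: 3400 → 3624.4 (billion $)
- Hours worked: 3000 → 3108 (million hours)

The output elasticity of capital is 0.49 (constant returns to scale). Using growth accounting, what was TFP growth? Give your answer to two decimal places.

Real GDP growth = (5336.1 − 4900) / 4900 = 8.9%.
The capital stock growth = (3624.4 − 3400) / 3400 = 6.6%.
Hours worked growth = (3108 − 3000) / 3000 = 3.6%.
Labor's share = 1 − 0.49 = 0.51.
The capital stock: 0.49 × 6.6 = 3.234 pp.
Hours worked: 0.51 × 3.6 = 1.836 pp.
TFP growth = 8.9 − 5.07 = 3.83%.

3.83%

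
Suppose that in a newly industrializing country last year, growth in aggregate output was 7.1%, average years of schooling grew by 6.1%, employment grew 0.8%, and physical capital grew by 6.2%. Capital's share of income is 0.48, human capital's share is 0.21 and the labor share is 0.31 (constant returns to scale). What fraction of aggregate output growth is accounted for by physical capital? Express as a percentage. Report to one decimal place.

Physical capital accounted for 41.9% of growth.

Physical capital contributed 0.48 × 6.2 = 2.976 pp.
Share of growth = 2.976 / 7.1 × 100 = 41.915%.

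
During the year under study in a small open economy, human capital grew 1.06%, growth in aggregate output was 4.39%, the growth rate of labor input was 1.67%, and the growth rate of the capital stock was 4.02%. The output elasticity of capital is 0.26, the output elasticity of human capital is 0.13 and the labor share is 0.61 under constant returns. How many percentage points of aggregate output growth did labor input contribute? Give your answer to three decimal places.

1.019 pp

Labor's share = 1 − 0.26 − 0.13 = 0.61.
Contribution = share × growth = 0.61 × 1.67 = 1.0187 pp.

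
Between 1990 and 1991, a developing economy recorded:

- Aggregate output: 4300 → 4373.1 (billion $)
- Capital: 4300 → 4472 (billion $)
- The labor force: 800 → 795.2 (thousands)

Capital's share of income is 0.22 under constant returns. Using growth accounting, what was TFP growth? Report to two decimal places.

Aggregate output growth = (4373.1 − 4300) / 4300 = 1.7%.
Capital growth = (4472 − 4300) / 4300 = 4%.
The labor force growth = (795.2 − 800) / 800 = -0.6%.
Labor's share = 1 − 0.22 = 0.78.
Capital: 0.22 × 4 = 0.88 pp.
The labor force: 0.78 × (-0.6) = -0.468 pp.
TFP growth = 1.7 − 0.412 = 1.288%.

1.29%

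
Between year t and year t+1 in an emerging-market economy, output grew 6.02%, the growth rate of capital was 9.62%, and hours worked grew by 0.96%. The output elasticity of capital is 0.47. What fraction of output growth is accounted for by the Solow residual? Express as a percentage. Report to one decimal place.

Labor's share = 1 − 0.47 = 0.53.
Capital: 0.47 × 9.62 = 4.5214 pp.
Hours worked: 0.53 × 0.96 = 0.5088 pp.
TFP growth = 6.02 − 5.0302 = 0.9898%.
TFP share of growth = 0.9898 / 6.02 × 100 = 16.442%.

The Solow residual accounted for 16.4% of growth.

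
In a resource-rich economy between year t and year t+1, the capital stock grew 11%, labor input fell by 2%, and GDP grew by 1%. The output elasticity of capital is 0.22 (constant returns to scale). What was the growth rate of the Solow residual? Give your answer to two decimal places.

The Solow residual grew 0.14%.

Labor's share = 1 − 0.22 = 0.78.
The capital stock: 0.22 × 11 = 2.42 pp.
Labor input: 0.78 × (-2) = -1.56 pp.
TFP growth = 1 − 0.86 = 0.14%.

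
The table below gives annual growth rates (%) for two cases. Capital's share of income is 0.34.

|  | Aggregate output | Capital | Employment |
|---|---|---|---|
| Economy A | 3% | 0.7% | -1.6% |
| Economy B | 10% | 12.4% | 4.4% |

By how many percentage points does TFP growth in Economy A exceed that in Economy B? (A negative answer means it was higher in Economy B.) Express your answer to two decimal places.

0.94 percentage points

Labor's share = 1 − 0.34 = 0.66.
Economy A: TFP = 3 − 0.238 + 1.056 = 3.818%.
Economy B: TFP = 10 − 4.216 − 2.904 = 2.88%.
Difference = 3.818 − (2.88) = 0.938 pp.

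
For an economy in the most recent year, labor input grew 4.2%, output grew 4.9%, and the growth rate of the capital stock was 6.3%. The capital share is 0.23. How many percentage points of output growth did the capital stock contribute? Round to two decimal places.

Contribution = share × growth = 0.23 × 6.3 = 1.449 pp.

1.45 pp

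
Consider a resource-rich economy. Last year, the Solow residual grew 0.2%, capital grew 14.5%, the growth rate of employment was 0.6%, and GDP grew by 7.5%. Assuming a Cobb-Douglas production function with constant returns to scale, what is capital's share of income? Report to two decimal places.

gY = gA + α·gK + (1−α)·gL, so gY − gA − gL = α(gK − gL).
7.5 − 0.2 − 0.6 = α × (14.5 − 0.6).
6.7 = 13.9 α, so α = 0.482.

α = 0.48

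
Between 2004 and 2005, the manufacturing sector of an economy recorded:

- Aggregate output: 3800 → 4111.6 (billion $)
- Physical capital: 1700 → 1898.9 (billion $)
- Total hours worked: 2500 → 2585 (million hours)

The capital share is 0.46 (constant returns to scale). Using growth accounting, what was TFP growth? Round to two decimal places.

TFP growth was 0.98%.

Aggregate output growth = (4111.6 − 3800) / 3800 = 8.2%.
Physical capital growth = (1898.9 − 1700) / 1700 = 11.7%.
Total hours worked growth = (2585 − 2500) / 2500 = 3.4%.
Labor's share = 1 − 0.46 = 0.54.
Physical capital: 0.46 × 11.7 = 5.382 pp.
Total hours worked: 0.54 × 3.4 = 1.836 pp.
TFP growth = 8.2 − 7.218 = 0.982%.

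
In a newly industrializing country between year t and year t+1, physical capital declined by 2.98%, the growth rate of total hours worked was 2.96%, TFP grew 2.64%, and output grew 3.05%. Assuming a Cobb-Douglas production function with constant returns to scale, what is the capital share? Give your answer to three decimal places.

The capital share is 0.429.

gY = gA + α·gK + (1−α)·gL, so gY − gA − gL = α(gK − gL).
3.05 − 2.64 − 2.96 = α × (-2.98 − 2.96).
-2.55 = -5.94 α, so α = 0.42929.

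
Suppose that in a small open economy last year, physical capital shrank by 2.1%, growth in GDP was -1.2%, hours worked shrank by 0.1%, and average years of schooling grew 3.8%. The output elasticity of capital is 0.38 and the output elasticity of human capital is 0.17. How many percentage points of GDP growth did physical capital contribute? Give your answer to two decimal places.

Contribution = share × growth = 0.38 × (-2.1) = -0.798 pp.

-0.80 pp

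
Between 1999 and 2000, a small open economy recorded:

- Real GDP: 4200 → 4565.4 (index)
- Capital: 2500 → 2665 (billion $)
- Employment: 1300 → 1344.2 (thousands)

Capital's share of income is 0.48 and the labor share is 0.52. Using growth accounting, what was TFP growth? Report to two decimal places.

TFP growth was 3.76%.

Real GDP growth = (4565.4 − 4200) / 4200 = 8.7%.
Capital growth = (2665 − 2500) / 2500 = 6.6%.
Employment growth = (1344.2 − 1300) / 1300 = 3.4%.
Labor's share = 1 − 0.48 = 0.52.
Capital: 0.48 × 6.6 = 3.168 pp.
Employment: 0.52 × 3.4 = 1.768 pp.
TFP growth = 8.7 − 4.936 = 3.764%.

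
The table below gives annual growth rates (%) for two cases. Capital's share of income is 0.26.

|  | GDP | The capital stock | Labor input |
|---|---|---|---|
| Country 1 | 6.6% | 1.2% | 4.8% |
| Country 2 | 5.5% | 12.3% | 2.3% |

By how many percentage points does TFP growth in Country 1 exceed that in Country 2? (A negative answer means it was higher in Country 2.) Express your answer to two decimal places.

Labor's share = 1 − 0.26 = 0.74.
Country 1: TFP = 6.6 − 0.312 − 3.552 = 2.736%.
Country 2: TFP = 5.5 − 3.198 − 1.702 = 0.6%.
Difference = 2.736 − (0.6) = 2.136 pp.

2.14 percentage points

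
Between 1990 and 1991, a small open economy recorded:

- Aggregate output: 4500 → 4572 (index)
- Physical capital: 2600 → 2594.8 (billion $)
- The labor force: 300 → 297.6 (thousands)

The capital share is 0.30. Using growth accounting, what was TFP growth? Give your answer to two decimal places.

2.22%

Aggregate output growth = (4572 − 4500) / 4500 = 1.6%.
Physical capital growth = (2594.8 − 2600) / 2600 = -0.2%.
The labor force growth = (297.6 − 300) / 300 = -0.8%.
Labor's share = 1 − 0.3 = 0.7.
Physical capital: 0.3 × (-0.2) = -0.06 pp.
The labor force: 0.7 × (-0.8) = -0.56 pp.
TFP growth = 1.6 + 0.62 = 2.22%.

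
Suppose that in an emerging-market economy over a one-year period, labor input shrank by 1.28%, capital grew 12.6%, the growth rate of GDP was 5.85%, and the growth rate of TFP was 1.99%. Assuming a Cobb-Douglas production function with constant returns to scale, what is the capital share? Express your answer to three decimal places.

The capital share is 0.370.

gY = gA + α·gK + (1−α)·gL, so gY − gA − gL = α(gK − gL).
5.85 − 1.99 + 1.28 = α × (12.6 − (-1.28)).
5.14 = 13.88 α, so α = 0.37032.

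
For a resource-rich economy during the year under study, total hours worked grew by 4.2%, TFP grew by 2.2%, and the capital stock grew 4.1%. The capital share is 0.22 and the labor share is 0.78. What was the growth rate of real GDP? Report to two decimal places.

Labor's share = 1 − 0.22 = 0.78.
The capital stock: 0.22 × 4.1 = 0.902 pp.
Total hours worked: 0.78 × 4.2 = 3.276 pp.
Output growth = 2.2 + 4.178 = 6.378%.

Real GDP grew 6.38%.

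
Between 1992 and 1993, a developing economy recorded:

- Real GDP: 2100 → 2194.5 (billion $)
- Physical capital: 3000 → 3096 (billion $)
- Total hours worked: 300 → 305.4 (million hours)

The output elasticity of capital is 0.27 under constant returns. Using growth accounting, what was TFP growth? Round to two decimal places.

Real GDP growth = (2194.5 − 2100) / 2100 = 4.5%.
Physical capital growth = (3096 − 3000) / 3000 = 3.2%.
Total hours worked growth = (305.4 − 300) / 300 = 1.8%.
Labor's share = 1 − 0.27 = 0.73.
Physical capital: 0.27 × 3.2 = 0.864 pp.
Total hours worked: 0.73 × 1.8 = 1.314 pp.
TFP growth = 4.5 − 2.178 = 2.322%.

TFP grew 2.32%.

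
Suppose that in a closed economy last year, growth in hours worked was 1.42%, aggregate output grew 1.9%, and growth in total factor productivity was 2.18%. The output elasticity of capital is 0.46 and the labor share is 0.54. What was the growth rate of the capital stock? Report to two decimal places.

-2.28%

Labor's share = 1 − 0.46 = 0.54.
gY = gA + 0.54×1.42 + 0.46×g.
0.46×g = 1.9 − 2.18 − 0.7668 = -1.0468.
g = -1.0468 / 0.46 = -2.2757%.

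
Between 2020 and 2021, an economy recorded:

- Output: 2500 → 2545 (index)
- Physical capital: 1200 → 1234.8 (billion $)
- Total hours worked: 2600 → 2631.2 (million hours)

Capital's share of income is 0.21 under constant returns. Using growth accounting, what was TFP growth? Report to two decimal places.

TFP growth was 0.24%.

Output growth = (2545 − 2500) / 2500 = 1.8%.
Physical capital growth = (1234.8 − 1200) / 1200 = 2.9%.
Total hours worked growth = (2631.2 − 2600) / 2600 = 1.2%.
Labor's share = 1 − 0.21 = 0.79.
Physical capital: 0.21 × 2.9 = 0.609 pp.
Total hours worked: 0.79 × 1.2 = 0.948 pp.
TFP growth = 1.8 − 1.557 = 0.243%.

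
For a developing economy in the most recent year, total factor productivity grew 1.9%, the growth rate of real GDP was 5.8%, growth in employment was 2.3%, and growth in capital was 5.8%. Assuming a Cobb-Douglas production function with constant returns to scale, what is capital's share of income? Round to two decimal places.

α = 0.46

gY = gA + α·gK + (1−α)·gL, so gY − gA − gL = α(gK − gL).
5.8 − 1.9 − 2.3 = α × (5.8 − 2.3).
1.6 = 3.5 α, so α = 0.4571.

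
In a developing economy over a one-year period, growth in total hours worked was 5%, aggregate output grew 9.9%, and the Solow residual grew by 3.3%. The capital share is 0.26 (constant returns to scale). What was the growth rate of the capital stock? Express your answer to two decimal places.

11.15%

Labor's share = 1 − 0.26 = 0.74.
gY = gA + 0.74×5 + 0.26×g.
0.26×g = 9.9 − 3.3 − 3.7 = 2.9.
g = 2.9 / 0.26 = 11.1538%.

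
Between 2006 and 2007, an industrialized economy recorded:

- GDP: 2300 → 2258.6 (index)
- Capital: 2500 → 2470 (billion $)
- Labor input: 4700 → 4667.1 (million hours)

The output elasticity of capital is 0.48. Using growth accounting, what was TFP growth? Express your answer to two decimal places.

-0.86%

GDP growth = (2258.6 − 2300) / 2300 = -1.8%.
Capital growth = (2470 − 2500) / 2500 = -1.2%.
Labor input growth = (4667.1 − 4700) / 4700 = -0.7%.
Labor's share = 1 − 0.48 = 0.52.
Capital: 0.48 × (-1.2) = -0.576 pp.
Labor input: 0.52 × (-0.7) = -0.364 pp.
TFP growth = -1.8 + 0.94 = -0.86%.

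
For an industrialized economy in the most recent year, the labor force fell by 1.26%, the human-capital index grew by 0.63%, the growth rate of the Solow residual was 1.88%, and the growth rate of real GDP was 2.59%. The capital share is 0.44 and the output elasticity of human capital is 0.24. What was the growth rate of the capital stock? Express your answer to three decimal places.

2.186%

Labor's share = 1 − 0.44 − 0.24 = 0.32.
gY = gA + 0.24×0.63 + 0.32×(-1.26) + 0.44×g.
0.44×g = 2.59 − 1.88 + 0.252 = 0.962.
g = 0.962 / 0.44 = 2.18636%.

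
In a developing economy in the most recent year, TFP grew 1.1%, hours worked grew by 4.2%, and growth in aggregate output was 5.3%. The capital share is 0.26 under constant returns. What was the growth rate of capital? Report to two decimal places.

Labor's share = 1 − 0.26 = 0.74.
gY = gA + 0.74×4.2 + 0.26×g.
0.26×g = 5.3 − 1.1 − 3.108 = 1.092.
g = 1.092 / 0.26 = 4.2%.

4.20%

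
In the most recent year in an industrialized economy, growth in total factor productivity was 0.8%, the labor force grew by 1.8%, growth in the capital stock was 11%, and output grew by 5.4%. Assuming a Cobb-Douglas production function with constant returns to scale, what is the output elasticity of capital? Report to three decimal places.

gY = gA + α·gK + (1−α)·gL, so gY − gA − gL = α(gK − gL).
5.4 − 0.8 − 1.8 = α × (11 − 1.8).
2.8 = 9.2 α, so α = 0.30435.

0.304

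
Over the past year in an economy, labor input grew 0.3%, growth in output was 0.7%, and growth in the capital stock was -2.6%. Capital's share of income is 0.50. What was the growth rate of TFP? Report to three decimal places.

TFP grew 1.850%.

Labor's share = 1 − 0.5 = 0.5.
The capital stock: 0.5 × (-2.6) = -1.3 pp.
Labor input: 0.5 × 0.3 = 0.15 pp.
TFP growth = 0.7 + 1.15 = 1.85%.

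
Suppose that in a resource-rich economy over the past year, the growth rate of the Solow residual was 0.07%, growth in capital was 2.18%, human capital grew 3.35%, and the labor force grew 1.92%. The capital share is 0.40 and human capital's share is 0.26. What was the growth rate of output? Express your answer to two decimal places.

2.47%

Labor's share = 1 − 0.4 − 0.26 = 0.34.
Capital: 0.4 × 2.18 = 0.872 pp.
Human capital: 0.26 × 3.35 = 0.871 pp.
The labor force: 0.34 × 1.92 = 0.6528 pp.
Output growth = 0.07 + 2.3958 = 2.4658%.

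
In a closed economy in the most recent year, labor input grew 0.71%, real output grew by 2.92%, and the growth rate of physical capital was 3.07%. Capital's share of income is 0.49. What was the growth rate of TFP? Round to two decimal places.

Labor's share = 1 − 0.49 = 0.51.
Physical capital: 0.49 × 3.07 = 1.5043 pp.
Labor input: 0.51 × 0.71 = 0.3621 pp.
TFP growth = 2.92 − 1.8664 = 1.0536%.

1.05%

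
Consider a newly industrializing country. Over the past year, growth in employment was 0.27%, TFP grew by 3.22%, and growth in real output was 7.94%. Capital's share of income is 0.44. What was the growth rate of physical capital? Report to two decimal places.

Labor's share = 1 − 0.44 = 0.56.
gY = gA + 0.56×0.27 + 0.44×g.
0.44×g = 7.94 − 3.22 − 0.1512 = 4.5688.
g = 4.5688 / 0.44 = 10.3836%.

Physical capital growth was 10.38%.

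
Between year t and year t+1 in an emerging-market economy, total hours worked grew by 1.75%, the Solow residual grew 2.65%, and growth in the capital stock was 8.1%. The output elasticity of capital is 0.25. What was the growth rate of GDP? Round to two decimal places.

Labor's share = 1 − 0.25 = 0.75.
The capital stock: 0.25 × 8.1 = 2.025 pp.
Total hours worked: 0.75 × 1.75 = 1.3125 pp.
Output growth = 2.65 + 3.3375 = 5.9875%.

5.99%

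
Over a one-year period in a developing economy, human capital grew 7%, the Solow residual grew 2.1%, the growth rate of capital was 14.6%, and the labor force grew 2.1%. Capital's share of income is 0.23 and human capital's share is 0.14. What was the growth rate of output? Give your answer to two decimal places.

7.76%

Labor's share = 1 − 0.23 − 0.14 = 0.63.
Capital: 0.23 × 14.6 = 3.358 pp.
Human capital: 0.14 × 7 = 0.98 pp.
The labor force: 0.63 × 2.1 = 1.323 pp.
Output growth = 2.1 + 5.661 = 7.761%.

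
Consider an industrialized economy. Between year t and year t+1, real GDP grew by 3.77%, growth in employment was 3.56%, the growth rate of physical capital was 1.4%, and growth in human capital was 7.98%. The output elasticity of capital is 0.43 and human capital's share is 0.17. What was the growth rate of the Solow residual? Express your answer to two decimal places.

The Solow residual growth was 0.39%.

Labor's share = 1 − 0.43 − 0.17 = 0.4.
Physical capital: 0.43 × 1.4 = 0.602 pp.
Human capital: 0.17 × 7.98 = 1.3566 pp.
Employment: 0.4 × 3.56 = 1.424 pp.
TFP growth = 3.77 − 3.3826 = 0.3874%.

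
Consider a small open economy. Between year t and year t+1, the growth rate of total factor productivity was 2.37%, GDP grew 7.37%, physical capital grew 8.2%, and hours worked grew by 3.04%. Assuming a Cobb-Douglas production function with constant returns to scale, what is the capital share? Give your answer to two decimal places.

The capital share is 0.38.

gY = gA + α·gK + (1−α)·gL, so gY − gA − gL = α(gK − gL).
7.37 − 2.37 − 3.04 = α × (8.2 − 3.04).
1.96 = 5.16 α, so α = 0.3798.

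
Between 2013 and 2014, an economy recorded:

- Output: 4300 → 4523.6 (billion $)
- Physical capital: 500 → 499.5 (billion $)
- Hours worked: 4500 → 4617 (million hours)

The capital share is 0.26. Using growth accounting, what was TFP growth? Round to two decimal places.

3.30%

Output growth = (4523.6 − 4300) / 4300 = 5.2%.
Physical capital growth = (499.5 − 500) / 500 = -0.1%.
Hours worked growth = (4617 − 4500) / 4500 = 2.6%.
Labor's share = 1 − 0.26 = 0.74.
Physical capital: 0.26 × (-0.1) = -0.026 pp.
Hours worked: 0.74 × 2.6 = 1.924 pp.
TFP growth = 5.2 − 1.898 = 3.302%.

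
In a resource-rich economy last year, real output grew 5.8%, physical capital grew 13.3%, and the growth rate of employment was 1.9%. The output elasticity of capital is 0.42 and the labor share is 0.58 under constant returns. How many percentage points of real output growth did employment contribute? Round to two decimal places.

1.10 pp

Labor's share = 1 − 0.42 = 0.58.
Contribution = share × growth = 0.58 × 1.9 = 1.102 pp.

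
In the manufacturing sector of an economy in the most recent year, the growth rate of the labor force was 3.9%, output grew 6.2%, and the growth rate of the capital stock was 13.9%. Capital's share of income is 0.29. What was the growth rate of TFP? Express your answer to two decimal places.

-0.60%

Labor's share = 1 − 0.29 = 0.71.
The capital stock: 0.29 × 13.9 = 4.031 pp.
The labor force: 0.71 × 3.9 = 2.769 pp.
TFP growth = 6.2 − 6.8 = -0.6%.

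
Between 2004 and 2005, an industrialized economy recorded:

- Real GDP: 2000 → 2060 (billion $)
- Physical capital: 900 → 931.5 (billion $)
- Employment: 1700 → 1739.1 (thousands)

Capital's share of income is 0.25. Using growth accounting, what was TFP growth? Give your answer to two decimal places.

TFP growth was 0.40%.

Real GDP growth = (2060 − 2000) / 2000 = 3%.
Physical capital growth = (931.5 − 900) / 900 = 3.5%.
Employment growth = (1739.1 − 1700) / 1700 = 2.3%.
Labor's share = 1 − 0.25 = 0.75.
Physical capital: 0.25 × 3.5 = 0.875 pp.
Employment: 0.75 × 2.3 = 1.725 pp.
TFP growth = 3 − 2.6 = 0.4%.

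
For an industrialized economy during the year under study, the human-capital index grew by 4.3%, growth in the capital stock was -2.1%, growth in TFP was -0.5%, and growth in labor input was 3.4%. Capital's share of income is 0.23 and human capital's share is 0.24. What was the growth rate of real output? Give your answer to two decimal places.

Labor's share = 1 − 0.23 − 0.24 = 0.53.
The capital stock: 0.23 × (-2.1) = -0.483 pp.
The human-capital index: 0.24 × 4.3 = 1.032 pp.
Labor input: 0.53 × 3.4 = 1.802 pp.
Output growth = -0.5 + 2.351 = 1.851%.

1.85%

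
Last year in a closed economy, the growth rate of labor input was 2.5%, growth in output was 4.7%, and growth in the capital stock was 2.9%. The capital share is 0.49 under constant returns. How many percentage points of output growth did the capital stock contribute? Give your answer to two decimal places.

Contribution = share × growth = 0.49 × 2.9 = 1.421 pp.

1.42 percentage points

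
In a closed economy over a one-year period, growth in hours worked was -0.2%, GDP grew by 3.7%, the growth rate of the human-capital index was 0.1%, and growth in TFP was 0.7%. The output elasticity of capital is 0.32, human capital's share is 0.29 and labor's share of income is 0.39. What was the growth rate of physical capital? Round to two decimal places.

Labor's share = 1 − 0.32 − 0.29 = 0.39.
gY = gA + 0.29×0.1 + 0.39×(-0.2) + 0.32×g.
0.32×g = 3.7 − 0.7 + 0.049 = 3.049.
g = 3.049 / 0.32 = 9.5281%.

Physical capital growth was 9.53%.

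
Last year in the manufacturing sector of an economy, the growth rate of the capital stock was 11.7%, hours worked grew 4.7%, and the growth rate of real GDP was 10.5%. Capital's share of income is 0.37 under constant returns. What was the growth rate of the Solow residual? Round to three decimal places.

3.210%

Labor's share = 1 − 0.37 = 0.63.
The capital stock: 0.37 × 11.7 = 4.329 pp.
Hours worked: 0.63 × 4.7 = 2.961 pp.
TFP growth = 10.5 − 7.29 = 3.21%.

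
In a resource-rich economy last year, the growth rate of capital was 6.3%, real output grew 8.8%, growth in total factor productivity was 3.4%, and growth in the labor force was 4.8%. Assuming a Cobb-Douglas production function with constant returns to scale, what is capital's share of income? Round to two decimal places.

gY = gA + α·gK + (1−α)·gL, so gY − gA − gL = α(gK − gL).
8.8 − 3.4 − 4.8 = α × (6.3 − 4.8).
0.6 = 1.5 α, so α = 0.4.

Capital's share of income is 0.40.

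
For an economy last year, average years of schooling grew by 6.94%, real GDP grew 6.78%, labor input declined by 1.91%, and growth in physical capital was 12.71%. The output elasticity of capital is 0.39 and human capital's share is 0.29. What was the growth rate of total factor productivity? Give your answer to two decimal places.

Total factor productivity growth was 0.42%.

Labor's share = 1 − 0.39 − 0.29 = 0.32.
Physical capital: 0.39 × 12.71 = 4.9569 pp.
Average years of schooling: 0.29 × 6.94 = 2.0126 pp.
Labor input: 0.32 × (-1.91) = -0.6112 pp.
TFP growth = 6.78 − 6.3583 = 0.4217%.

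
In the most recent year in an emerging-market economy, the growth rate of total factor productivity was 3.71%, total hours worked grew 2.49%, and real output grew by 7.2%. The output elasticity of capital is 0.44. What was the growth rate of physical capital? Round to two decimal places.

4.76%

Labor's share = 1 − 0.44 = 0.56.
gY = gA + 0.56×2.49 + 0.44×g.
0.44×g = 7.2 − 3.71 − 1.3944 = 2.0956.
g = 2.0956 / 0.44 = 4.7627%.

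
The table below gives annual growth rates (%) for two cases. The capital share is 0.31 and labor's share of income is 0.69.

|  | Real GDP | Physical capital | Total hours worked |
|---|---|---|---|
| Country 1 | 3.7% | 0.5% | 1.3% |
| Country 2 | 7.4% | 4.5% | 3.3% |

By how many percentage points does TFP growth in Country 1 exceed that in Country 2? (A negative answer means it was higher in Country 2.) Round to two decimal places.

Labor's share = 1 − 0.31 = 0.69.
Country 1: TFP = 3.7 − 0.155 − 0.897 = 2.648%.
Country 2: TFP = 7.4 − 1.395 − 2.277 = 3.728%.
Difference = 2.648 − (3.728) = -1.08 pp.

-1.08 percentage points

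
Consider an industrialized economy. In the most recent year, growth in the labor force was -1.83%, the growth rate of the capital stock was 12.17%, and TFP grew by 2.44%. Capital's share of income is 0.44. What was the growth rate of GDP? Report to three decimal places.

Labor's share = 1 − 0.44 = 0.56.
The capital stock: 0.44 × 12.17 = 5.3548 pp.
The labor force: 0.56 × (-1.83) = -1.0248 pp.
Output growth = 2.44 + 4.33 = 6.77%.

GDP growth was 6.770%.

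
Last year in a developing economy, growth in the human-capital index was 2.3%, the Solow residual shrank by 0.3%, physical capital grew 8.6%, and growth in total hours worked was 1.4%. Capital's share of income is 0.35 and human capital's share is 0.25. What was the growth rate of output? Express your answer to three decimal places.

3.845%

Labor's share = 1 − 0.35 − 0.25 = 0.4.
Physical capital: 0.35 × 8.6 = 3.01 pp.
The human-capital index: 0.25 × 2.3 = 0.575 pp.
Total hours worked: 0.4 × 1.4 = 0.56 pp.
Output growth = -0.3 + 4.145 = 3.845%.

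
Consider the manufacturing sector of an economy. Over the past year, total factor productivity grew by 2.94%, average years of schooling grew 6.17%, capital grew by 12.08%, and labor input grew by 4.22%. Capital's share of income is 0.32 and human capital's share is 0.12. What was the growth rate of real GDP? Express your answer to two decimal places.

Real GDP growth was 9.91%.

Labor's share = 1 − 0.32 − 0.12 = 0.56.
Capital: 0.32 × 12.08 = 3.8656 pp.
Average years of schooling: 0.12 × 6.17 = 0.7404 pp.
Labor input: 0.56 × 4.22 = 2.3632 pp.
Output growth = 2.94 + 6.9692 = 9.9092%.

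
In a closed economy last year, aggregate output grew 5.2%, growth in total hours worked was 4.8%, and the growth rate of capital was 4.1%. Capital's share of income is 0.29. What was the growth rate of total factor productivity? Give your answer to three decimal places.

Labor's share = 1 − 0.29 = 0.71.
Capital: 0.29 × 4.1 = 1.189 pp.
Total hours worked: 0.71 × 4.8 = 3.408 pp.
TFP growth = 5.2 − 4.597 = 0.603%.

Total factor productivity growth was 0.603%.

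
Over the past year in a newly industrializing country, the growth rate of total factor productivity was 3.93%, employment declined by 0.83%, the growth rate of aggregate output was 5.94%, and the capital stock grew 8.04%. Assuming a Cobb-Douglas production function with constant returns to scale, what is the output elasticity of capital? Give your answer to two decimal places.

gY = gA + α·gK + (1−α)·gL, so gY − gA − gL = α(gK − gL).
5.94 − 3.93 + 0.83 = α × (8.04 − (-0.83)).
2.84 = 8.87 α, so α = 0.3202.

The output elasticity of capital is 0.32.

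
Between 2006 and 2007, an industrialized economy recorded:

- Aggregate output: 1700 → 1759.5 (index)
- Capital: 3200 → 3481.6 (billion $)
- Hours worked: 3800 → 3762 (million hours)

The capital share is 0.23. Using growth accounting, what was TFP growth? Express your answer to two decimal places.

Aggregate output growth = (1759.5 − 1700) / 1700 = 3.5%.
Capital growth = (3481.6 − 3200) / 3200 = 8.8%.
Hours worked growth = (3762 − 3800) / 3800 = -1%.
Labor's share = 1 − 0.23 = 0.77.
Capital: 0.23 × 8.8 = 2.024 pp.
Hours worked: 0.77 × (-1) = -0.77 pp.
TFP growth = 3.5 − 1.254 = 2.246%.

2.25%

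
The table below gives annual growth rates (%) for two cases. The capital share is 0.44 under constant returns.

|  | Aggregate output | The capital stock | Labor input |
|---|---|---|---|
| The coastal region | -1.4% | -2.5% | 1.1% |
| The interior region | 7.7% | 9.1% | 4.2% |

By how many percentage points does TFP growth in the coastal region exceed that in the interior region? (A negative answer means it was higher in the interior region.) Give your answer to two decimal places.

-2.26 percentage points

Labor's share = 1 − 0.44 = 0.56.
The coastal region: TFP = -1.4 + 1.1 − 0.616 = -0.916%.
The interior region: TFP = 7.7 − 4.004 − 2.352 = 1.344%.
Difference = -0.916 − (1.344) = -2.26 pp.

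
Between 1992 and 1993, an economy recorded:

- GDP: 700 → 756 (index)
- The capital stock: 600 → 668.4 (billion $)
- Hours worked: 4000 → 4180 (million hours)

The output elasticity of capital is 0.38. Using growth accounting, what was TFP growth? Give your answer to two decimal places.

GDP growth = (756 − 700) / 700 = 8%.
The capital stock growth = (668.4 − 600) / 600 = 11.4%.
Hours worked growth = (4180 − 4000) / 4000 = 4.5%.
Labor's share = 1 − 0.38 = 0.62.
The capital stock: 0.38 × 11.4 = 4.332 pp.
Hours worked: 0.62 × 4.5 = 2.79 pp.
TFP growth = 8 − 7.122 = 0.878%.

TFP grew 0.88%.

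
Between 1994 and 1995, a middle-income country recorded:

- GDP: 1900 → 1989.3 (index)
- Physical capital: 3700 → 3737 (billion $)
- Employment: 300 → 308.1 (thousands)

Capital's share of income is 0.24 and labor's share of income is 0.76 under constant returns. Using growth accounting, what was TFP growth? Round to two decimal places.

2.41%

GDP growth = (1989.3 − 1900) / 1900 = 4.7%.
Physical capital growth = (3737 − 3700) / 3700 = 1%.
Employment growth = (308.1 − 300) / 300 = 2.7%.
Labor's share = 1 − 0.24 = 0.76.
Physical capital: 0.24 × 1 = 0.24 pp.
Employment: 0.76 × 2.7 = 2.052 pp.
TFP growth = 4.7 − 2.292 = 2.408%.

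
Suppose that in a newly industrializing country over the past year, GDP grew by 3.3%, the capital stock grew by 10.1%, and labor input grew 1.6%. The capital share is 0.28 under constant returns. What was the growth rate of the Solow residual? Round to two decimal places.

Labor's share = 1 − 0.28 = 0.72.
The capital stock: 0.28 × 10.1 = 2.828 pp.
Labor input: 0.72 × 1.6 = 1.152 pp.
TFP growth = 3.3 − 3.98 = -0.68%.

-0.68%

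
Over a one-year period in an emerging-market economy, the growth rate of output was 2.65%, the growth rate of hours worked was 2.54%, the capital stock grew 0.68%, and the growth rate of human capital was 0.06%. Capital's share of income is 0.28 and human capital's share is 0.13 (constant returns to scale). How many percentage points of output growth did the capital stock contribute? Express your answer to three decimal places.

Contribution = share × growth = 0.28 × 0.68 = 0.1904 pp.

0.190 percentage points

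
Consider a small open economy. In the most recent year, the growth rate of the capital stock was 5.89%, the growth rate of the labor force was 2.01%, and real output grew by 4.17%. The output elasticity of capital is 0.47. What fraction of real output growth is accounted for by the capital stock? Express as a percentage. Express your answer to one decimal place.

The capital stock accounted for 66.4% of growth.

The capital stock contributed 0.47 × 5.89 = 2.7683 pp.
Share of growth = 2.7683 / 4.17 × 100 = 66.386%.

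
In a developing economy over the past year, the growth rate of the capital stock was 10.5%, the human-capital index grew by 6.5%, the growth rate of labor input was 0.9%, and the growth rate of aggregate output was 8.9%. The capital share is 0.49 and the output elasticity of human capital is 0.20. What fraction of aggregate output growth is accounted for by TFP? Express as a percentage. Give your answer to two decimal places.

Labor's share = 1 − 0.49 − 0.2 = 0.31.
The capital stock: 0.49 × 10.5 = 5.145 pp.
The human-capital index: 0.2 × 6.5 = 1.3 pp.
Labor input: 0.31 × 0.9 = 0.279 pp.
TFP growth = 8.9 − 6.724 = 2.176%.
TFP share of growth = 2.176 / 8.9 × 100 = 24.4494%.

TFP accounted for 24.45% of growth.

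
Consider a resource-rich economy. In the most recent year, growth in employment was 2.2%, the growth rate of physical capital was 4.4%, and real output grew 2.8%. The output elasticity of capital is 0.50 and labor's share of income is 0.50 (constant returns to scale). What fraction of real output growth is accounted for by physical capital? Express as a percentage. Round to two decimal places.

Physical capital contributed 0.5 × 4.4 = 2.2 pp.
Share of growth = 2.2 / 2.8 × 100 = 78.5714%.

Physical capital accounted for 78.57% of growth.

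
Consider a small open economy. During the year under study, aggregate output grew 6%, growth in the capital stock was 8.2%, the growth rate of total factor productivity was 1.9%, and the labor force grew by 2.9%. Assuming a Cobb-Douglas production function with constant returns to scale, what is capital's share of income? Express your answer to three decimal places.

Capital's share of income is 0.226.

gY = gA + α·gK + (1−α)·gL, so gY − gA − gL = α(gK − gL).
6 − 1.9 − 2.9 = α × (8.2 − 2.9).
1.2 = 5.3 α, so α = 0.22642.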